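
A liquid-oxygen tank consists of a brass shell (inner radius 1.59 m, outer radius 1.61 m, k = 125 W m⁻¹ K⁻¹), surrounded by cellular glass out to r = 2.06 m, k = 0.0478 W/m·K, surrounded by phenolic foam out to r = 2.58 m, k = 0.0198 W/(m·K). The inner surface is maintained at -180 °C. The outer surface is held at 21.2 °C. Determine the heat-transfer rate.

Q = 325 W

Series thermal resistances, inner to outer:
  R_brass = (1/1.59 − 1/1.61)/(4πk) = 0.007813/(4π·125) = 4.974×10^-6 K/W
  R_cellular glass = (1/1.61 − 1/2.06)/(4πk) = 0.1357/(4π·0.0478) = 0.2259 K/W
  R_phenolic foam = (1/2.06 − 1/2.58)/(4πk) = 0.09784/(4π·0.0198) = 0.3932 K/W
ΣR = 4.974×10^-6 + 0.2259 + 0.3932 = 0.6191 K/W
Q = ΔT/ΣR = (-180 °C − 21.2 °C)/0.6191 = -325 W
(Negative Q ⇒ heat flows inward; heat gain = 325 W.)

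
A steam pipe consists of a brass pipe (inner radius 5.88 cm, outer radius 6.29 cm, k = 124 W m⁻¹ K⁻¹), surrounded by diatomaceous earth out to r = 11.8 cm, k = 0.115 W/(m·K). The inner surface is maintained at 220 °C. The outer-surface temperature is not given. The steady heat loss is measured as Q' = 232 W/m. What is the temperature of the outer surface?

T_out = 18.0 °C

Sum the resistances:
  R'_brass = ln(0.0629/0.0588)/(2πk) = 0.06740/(2π·124) = 8.651×10^-5 m·K/W
  R'_diatomaceous earth = ln(0.118/0.0629)/(2πk) = 0.6291/(2π·0.115) = 0.8707 m·K/W
ΣR = 0.8708 m·K/W
ΔT = Q'·ΣR = 232 × 0.8708 = 202.0 K
Heat flows outward, so T_out = T_in − ΔT = 220 − 202.0 = 18.0 °C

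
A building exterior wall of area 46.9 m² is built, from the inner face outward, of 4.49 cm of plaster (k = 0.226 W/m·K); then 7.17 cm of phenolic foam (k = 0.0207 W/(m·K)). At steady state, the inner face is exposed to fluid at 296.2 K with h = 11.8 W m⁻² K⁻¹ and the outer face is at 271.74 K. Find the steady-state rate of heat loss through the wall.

Q = 306 W

Treat each layer as a resistance in series:
  R_conv,in = 1/(hA) = 1/(11.8·46.9) = 0.001807 K/W
  R_plaster = L/(kA) = 0.0449/(0.226·46.9) = 0.004236 K/W
  R_phenolic foam = L/(kA) = 0.0717/(0.0207·46.9) = 0.07385 K/W
ΣR = 0.001807 + 0.004236 + 0.07385 = 0.07989 K/W
Q = ΔT/ΣR = (296.2 K − 271.74 K)/0.07989 = 306 W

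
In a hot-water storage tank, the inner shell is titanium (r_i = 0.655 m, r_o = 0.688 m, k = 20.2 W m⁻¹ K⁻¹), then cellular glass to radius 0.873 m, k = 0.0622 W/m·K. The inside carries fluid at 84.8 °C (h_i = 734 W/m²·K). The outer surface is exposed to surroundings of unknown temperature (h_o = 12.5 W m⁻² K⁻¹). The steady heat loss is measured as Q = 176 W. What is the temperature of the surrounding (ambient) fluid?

T_out = 13.9 °C

Series resistances:
  R_conv,in = 1/(4πr²h) = 1/(4π·0.655²·734) = 2.527×10^-4 K/W
  R_titanium = (1/0.655 − 1/0.688)/(4πk) = 0.07323/(4π·20.2) = 2.885×10^-4 K/W
  R_cellular glass = (1/0.688 − 1/0.873)/(4πk) = 0.3080/(4π·0.0622) = 0.3941 K/W
  R_conv,out = 1/(4πr²h) = 1/(4π·0.873²·12.5) = 0.008353 K/W
ΣR = 0.4030 K/W
ΔT = Q·ΣR = 176 × 0.4030 = 70.93 K
Heat flows outward, so T_out = T_in − ΔT = 84.8 − 70.93 = 13.9 °C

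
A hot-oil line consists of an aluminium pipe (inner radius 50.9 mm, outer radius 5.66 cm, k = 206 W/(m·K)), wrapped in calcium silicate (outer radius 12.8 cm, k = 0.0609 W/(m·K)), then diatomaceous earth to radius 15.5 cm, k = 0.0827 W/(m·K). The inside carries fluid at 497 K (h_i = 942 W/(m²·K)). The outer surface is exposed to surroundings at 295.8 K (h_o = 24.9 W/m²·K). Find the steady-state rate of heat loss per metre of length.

Q' = 79.0 W/m

Treat each layer as a resistance in series:
  R'_conv,in = 1/(2πr h) = 1/(2π·0.0509·942) = 0.003319 m·K/W
  R'_aluminium = ln(0.0566/0.0509)/(2πk) = 0.1061/(2π·206) = 8.201×10^-5 m·K/W
  R'_calcium silicate = ln(0.128/0.0566)/(2πk) = 0.8160/(2π·0.0609) = 2.133 m·K/W
  R'_diatomaceous earth = ln(0.155/0.128)/(2πk) = 0.1914/(2π·0.0827) = 0.3683 m·K/W
  R'_conv,out = 1/(2πr h) = 1/(2π·0.155·24.9) = 0.04124 m·K/W
ΣR = 0.003319 + 8.201×10^-5 + 2.133 + 0.3683 + 0.04124 = 2.546 m·K/W
Q' = ΔT/ΣR = (497 K − 295.8 K)/2.546 = 79.0 W/m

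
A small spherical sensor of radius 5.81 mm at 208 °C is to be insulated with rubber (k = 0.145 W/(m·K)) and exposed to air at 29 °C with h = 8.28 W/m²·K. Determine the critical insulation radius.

r_cr = 3.50 cm

For a sphere, r_cr = 2k_ins/h = 2·0.145/8.28 = 0.0350 m = 3.50 cm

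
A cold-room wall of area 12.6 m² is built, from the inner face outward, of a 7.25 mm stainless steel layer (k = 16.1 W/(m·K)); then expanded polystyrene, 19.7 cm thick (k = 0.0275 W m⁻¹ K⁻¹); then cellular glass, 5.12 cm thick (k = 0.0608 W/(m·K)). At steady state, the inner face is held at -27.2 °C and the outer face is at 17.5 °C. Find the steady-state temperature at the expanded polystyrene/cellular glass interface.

Treat each layer as a resistance in series:
  R_stainless steel = L/(kA) = 0.00725/(16.1·12.6) = 3.574×10^-5 K/W
  R_expanded polystyrene = L/(kA) = 0.197/(0.0275·12.6) = 0.5685 K/W
  R_cellular glass = L/(kA) = 0.0512/(0.0608·12.6) = 0.06683 K/W
ΣR = 3.574×10^-5 + 0.5685 + 0.06683 = 0.6354 K/W
Q = ΔT/ΣR = (-27.2 °C − 17.5 °C)/0.6354 = -70.35 W
From the inner boundary to the expanded polystyrene/cellular glass interface, ΣR_partial = 0.5685 K/W.
T_interface = T_in − Q·ΣR_partial = -27.2 °C − (-70.35)(0.5685) = 12.8 °C

T = 12.8 °C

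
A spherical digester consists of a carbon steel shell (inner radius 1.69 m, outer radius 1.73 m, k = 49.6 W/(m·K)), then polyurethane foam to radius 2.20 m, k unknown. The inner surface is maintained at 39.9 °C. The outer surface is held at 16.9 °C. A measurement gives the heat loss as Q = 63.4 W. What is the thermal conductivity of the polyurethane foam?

k = 0.0271 W/m·K

ΣR = ΔT/Q = |39.9 − 16.9|/63.4 = 0.3628 K/W
Known resistances:
  R_carbon steel = (1/1.69 − 1/1.73)/(4πk) = 0.01368/(4π·49.6) = 2.195×10^-5 K/W
R_polyurethane foam = ΣR − ΣR_known = 0.3628 − 2.195×10^-5 = 0.3628 K/W
(1/r₁−1/r₂)/(4πk) = 0.3628 ⇒ k = 0.1235/(4π·0.3628) = 0.0271 W/m·K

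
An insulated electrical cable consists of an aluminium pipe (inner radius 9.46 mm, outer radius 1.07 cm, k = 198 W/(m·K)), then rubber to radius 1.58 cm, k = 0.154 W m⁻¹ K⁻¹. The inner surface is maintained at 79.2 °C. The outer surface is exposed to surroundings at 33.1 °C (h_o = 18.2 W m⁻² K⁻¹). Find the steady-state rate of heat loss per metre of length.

Q' = 48.2 W/m

Treat each layer as a resistance in series:
  R'_aluminium = ln(0.0107/0.00946)/(2πk) = 0.1232/(2π·198) = 9.901×10^-5 m·K/W
  R'_rubber = ln(0.0158/0.0107)/(2πk) = 0.3898/(2π·0.154) = 0.4028 m·K/W
  R'_conv,out = 1/(2πr h) = 1/(2π·0.0158·18.2) = 0.5535 m·K/W
ΣR = 9.901×10^-5 + 0.4028 + 0.5535 = 0.9564 m·K/W
Q' = ΔT/ΣR = (79.2 °C − 33.1 °C)/0.9564 = 48.2 W/m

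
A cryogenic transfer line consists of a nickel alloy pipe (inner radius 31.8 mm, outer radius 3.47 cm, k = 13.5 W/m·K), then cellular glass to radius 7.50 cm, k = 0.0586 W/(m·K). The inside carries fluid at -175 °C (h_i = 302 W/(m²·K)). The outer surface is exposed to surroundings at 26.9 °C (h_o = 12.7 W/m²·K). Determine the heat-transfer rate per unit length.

Q' = 88.6 W/m

Resistance network (inner→outer):
  R'_conv,in = 1/(2πr h) = 1/(2π·0.0318·302) = 0.01657 m·K/W
  R'_nickel alloy = ln(0.0347/0.0318)/(2πk) = 0.08727/(2π·13.5) = 0.001029 m·K/W
  R'_cellular glass = ln(0.0750/0.0347)/(2πk) = 0.7707/(2π·0.0586) = 2.093 m·K/W
  R'_conv,out = 1/(2πr h) = 1/(2π·0.0750·12.7) = 0.1671 m·K/W
ΣR = 0.01657 + 0.001029 + 2.093 + 0.1671 = 2.278 m·K/W
Q' = ΔT/ΣR = (-175 °C − 26.9 °C)/2.278 = -88.6 W/m
(Negative Q' ⇒ heat flows inward; heat gain = 88.6 W/m.)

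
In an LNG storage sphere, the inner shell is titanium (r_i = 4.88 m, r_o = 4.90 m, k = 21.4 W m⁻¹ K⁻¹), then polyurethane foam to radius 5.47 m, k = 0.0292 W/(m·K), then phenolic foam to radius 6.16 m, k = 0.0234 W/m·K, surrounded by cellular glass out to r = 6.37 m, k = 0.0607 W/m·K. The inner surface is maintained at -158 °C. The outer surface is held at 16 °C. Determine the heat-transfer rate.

Treat each layer as a resistance in series:
  R_titanium = (1/4.88 − 1/4.90)/(4πk) = 8.364×10^-4/(4π·21.4) = 3.110×10^-6 K/W
  R_polyurethane foam = (1/4.90 − 1/5.47)/(4πk) = 0.02127/(4π·0.0292) = 0.05796 K/W
  R_phenolic foam = (1/5.47 − 1/6.16)/(4πk) = 0.02048/(4π·0.0234) = 0.06964 K/W
  R_cellular glass = (1/6.16 − 1/6.37)/(4πk) = 0.005352/(4π·0.0607) = 0.007016 K/W
ΣR = 3.110×10^-6 + 0.05796 + 0.06964 + 0.007016 = 0.1346 K/W
Q = ΔT/ΣR = (-158 °C − 16 °C)/0.1346 = -1290 W
(Negative Q ⇒ heat flows inward; heat gain = 1290 W.)

Q = 1290 W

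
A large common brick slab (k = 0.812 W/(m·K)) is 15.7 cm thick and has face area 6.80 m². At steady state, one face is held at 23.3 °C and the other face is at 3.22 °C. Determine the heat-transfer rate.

Q = kA·ΔT/L = 0.812 × 6.80 × |23.3 °C − 3.22 °C| / 0.157 = 706 W

Q = 706 W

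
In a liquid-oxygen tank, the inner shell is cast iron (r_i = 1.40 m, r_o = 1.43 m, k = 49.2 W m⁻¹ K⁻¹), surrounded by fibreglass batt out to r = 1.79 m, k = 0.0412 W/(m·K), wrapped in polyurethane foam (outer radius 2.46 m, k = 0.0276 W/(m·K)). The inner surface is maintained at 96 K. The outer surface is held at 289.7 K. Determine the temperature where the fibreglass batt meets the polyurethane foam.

T = 170 K

Series thermal resistances, inner to outer:
  R_cast iron = (1/1.40 − 1/1.43)/(4πk) = 0.01499/(4π·49.2) = 2.424×10^-5 K/W
  R_fibreglass batt = (1/1.43 − 1/1.79)/(4πk) = 0.1406/(4π·0.0412) = 0.2716 K/W
  R_polyurethane foam = (1/1.79 − 1/2.46)/(4πk) = 0.1522/(4π·0.0276) = 0.4387 K/W
ΣR = 2.424×10^-5 + 0.2716 + 0.4387 = 0.7103 K/W
Q = ΔT/ΣR = (96 K − 289.7 K)/0.7103 = -272.7 W
From the inner boundary to the fibreglass batt/polyurethane foam interface, ΣR_partial = 0.2716 K/W.
T_interface = T_in − Q·ΣR_partial = 96 K − (-272.7)(0.2716) = 170 K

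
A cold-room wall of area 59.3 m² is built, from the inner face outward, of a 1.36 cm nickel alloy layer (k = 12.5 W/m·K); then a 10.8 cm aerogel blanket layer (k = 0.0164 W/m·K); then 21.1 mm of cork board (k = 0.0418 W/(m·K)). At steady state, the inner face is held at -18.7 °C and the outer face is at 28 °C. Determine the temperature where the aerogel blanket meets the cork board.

Treat each layer as a resistance in series:
  R_nickel alloy = L/(kA) = 0.0136/(12.5·59.3) = 1.835×10^-5 K/W
  R_aerogel blanket = L/(kA) = 0.108/(0.0164·59.3) = 0.1111 K/W
  R_cork board = L/(kA) = 0.0211/(0.0418·59.3) = 0.008512 K/W
ΣR = 1.835×10^-5 + 0.1111 + 0.008512 = 0.1196 K/W
Q = ΔT/ΣR = (-18.7 °C − 28 °C)/0.1196 = -390.5 W
From the inner boundary to the aerogel blanket/cork board interface, ΣR_partial = 0.1111 K/W.
T_interface = T_in − Q·ΣR_partial = -18.7 °C − (-390.5)(0.1111) = 24.7 °C

T = 24.7 °C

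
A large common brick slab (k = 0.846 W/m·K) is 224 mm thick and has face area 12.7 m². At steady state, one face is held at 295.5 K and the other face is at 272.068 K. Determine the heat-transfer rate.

Q = 1120 W

Q = kA·ΔT/L = 0.846 × 12.7 × |295.5 K − 272.068 K| / 0.224 = 1120 W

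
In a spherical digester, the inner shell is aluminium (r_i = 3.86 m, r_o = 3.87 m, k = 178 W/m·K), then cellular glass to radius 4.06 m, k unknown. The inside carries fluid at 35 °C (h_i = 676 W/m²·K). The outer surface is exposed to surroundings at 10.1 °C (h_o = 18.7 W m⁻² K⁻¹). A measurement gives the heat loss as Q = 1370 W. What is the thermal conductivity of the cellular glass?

ΣR = ΔT/Q = |35 − 10.1|/1370 = 0.01818 K/W
Known resistances:
  R_conv,in = 1/(4πr²h) = 1/(4π·3.86²·676) = 7.901×10^-6 K/W
  R_aluminium = (1/3.86 − 1/3.87)/(4πk) = 6.694×10^-4/(4π·178) = 2.993×10^-7 K/W
  R_conv,out = 1/(4πr²h) = 1/(4π·4.06²·18.7) = 2.582×10^-4 K/W
R_cellular glass = ΣR − ΣR_known = 0.01818 − 2.664×10^-4 = 0.01791 K/W
(1/r₁−1/r₂)/(4πk) = 0.01791 ⇒ k = 0.01209/(4π·0.01791) = 0.0537 W/m·K

k = 0.0537 W/m·K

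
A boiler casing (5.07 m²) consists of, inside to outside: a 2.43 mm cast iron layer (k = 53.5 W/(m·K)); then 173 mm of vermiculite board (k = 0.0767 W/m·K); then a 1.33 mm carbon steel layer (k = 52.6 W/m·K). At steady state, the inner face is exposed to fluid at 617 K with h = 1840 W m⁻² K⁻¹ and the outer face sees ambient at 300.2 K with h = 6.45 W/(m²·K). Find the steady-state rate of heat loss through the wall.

Q = 666 W

Resistance network (inner→outer):
  R_conv,in = 1/(hA) = 1/(1840·5.07) = 1.072×10^-4 K/W
  R_cast iron = L/(kA) = 0.00243/(53.5·5.07) = 8.959×10^-6 K/W
  R_vermiculite board = L/(kA) = 0.173/(0.0767·5.07) = 0.4449 K/W
  R_carbon steel = L/(kA) = 0.00133/(52.6·5.07) = 4.987×10^-6 K/W
  R_conv,out = 1/(hA) = 1/(6.45·5.07) = 0.03058 K/W
ΣR = 1.072×10^-4 + 8.959×10^-6 + 0.4449 + 4.987×10^-6 + 0.03058 = 0.4756 K/W
Q = ΔT/ΣR = (617 K − 300.2 K)/0.4756 = 666 W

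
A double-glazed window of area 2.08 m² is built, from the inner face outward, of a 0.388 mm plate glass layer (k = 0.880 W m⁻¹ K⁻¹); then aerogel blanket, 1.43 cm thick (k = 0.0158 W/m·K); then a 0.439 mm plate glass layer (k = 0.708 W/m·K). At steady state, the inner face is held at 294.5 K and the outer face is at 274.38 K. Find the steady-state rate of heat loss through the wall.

Q = 46.2 W

Series thermal resistances, inner to outer:
  R_plate glass = L/(kA) = 3.88×10^-4/(0.880·2.08) = 2.120×10^-4 K/W
  R_aerogel blanket = L/(kA) = 0.0143/(0.0158·2.08) = 0.4351 K/W
  R_plate glass = L/(kA) = 4.39×10^-4/(0.708·2.08) = 2.981×10^-4 K/W
ΣR = 2.120×10^-4 + 0.4351 + 2.981×10^-4 = 0.4356 K/W
Q = ΔT/ΣR = (294.5 K − 274.38 K)/0.4356 = 46.2 W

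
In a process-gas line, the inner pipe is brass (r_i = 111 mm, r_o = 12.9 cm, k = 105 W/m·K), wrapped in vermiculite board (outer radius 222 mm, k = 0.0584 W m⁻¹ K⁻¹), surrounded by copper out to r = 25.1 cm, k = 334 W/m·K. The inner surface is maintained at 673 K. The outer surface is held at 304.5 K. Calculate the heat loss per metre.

Q' = 249 W/m

Series thermal resistances, inner to outer:
  R'_brass = ln(0.129/0.111)/(2πk) = 0.1503/(2π·105) = 2.278×10^-4 m·K/W
  R'_vermiculite board = ln(0.222/0.129)/(2πk) = 0.5429/(2π·0.0584) = 1.479 m·K/W
  R'_copper = ln(0.251/0.222)/(2πk) = 0.1228/(2π·334) = 5.850×10^-5 m·K/W
ΣR = 2.278×10^-4 + 1.479 + 5.850×10^-5 = 1.479 m·K/W
Q' = ΔT/ΣR = (673 K − 304.5 K)/1.479 = 249 W/m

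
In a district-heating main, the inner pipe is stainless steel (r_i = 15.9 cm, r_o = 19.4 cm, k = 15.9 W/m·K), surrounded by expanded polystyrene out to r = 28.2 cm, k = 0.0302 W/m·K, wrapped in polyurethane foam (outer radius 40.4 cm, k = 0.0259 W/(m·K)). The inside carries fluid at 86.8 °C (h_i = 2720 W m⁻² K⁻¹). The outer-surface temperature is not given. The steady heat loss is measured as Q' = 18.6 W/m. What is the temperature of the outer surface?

T_out = 9.00 °C

Sum the resistances:
  R'_conv,in = 1/(2πr h) = 1/(2π·0.159·2720) = 3.680×10^-4 m·K/W
  R'_stainless steel = ln(0.194/0.159)/(2πk) = 0.1990/(2π·15.9) = 0.001991 m·K/W
  R'_expanded polystyrene = ln(0.282/0.194)/(2πk) = 0.3740/(2π·0.0302) = 1.971 m·K/W
  R'_polyurethane foam = ln(0.404/0.282)/(2πk) = 0.3595/(2π·0.0259) = 2.209 m·K/W
ΣR = 4.183 m·K/W
ΔT = Q'·ΣR = 18.6 × 4.183 = 77.80 K
Heat flows outward, so T_out = T_in − ΔT = 86.8 − 77.80 = 9.00 °C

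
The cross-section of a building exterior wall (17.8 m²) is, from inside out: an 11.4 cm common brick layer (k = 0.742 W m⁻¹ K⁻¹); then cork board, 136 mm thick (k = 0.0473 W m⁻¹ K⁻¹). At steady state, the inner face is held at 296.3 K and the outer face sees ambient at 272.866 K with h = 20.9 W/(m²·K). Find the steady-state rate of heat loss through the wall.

Q = 136 W

Resistance network (inner→outer):
  R_common brick = L/(kA) = 0.114/(0.742·17.8) = 0.008631 K/W
  R_cork board = L/(kA) = 0.136/(0.0473·17.8) = 0.1615 K/W
  R_conv,out = 1/(hA) = 1/(20.9·17.8) = 0.002688 K/W
ΣR = 0.008631 + 0.1615 + 0.002688 = 0.1728 K/W
Q = ΔT/ΣR = (296.3 K − 272.866 K)/0.1728 = 136 W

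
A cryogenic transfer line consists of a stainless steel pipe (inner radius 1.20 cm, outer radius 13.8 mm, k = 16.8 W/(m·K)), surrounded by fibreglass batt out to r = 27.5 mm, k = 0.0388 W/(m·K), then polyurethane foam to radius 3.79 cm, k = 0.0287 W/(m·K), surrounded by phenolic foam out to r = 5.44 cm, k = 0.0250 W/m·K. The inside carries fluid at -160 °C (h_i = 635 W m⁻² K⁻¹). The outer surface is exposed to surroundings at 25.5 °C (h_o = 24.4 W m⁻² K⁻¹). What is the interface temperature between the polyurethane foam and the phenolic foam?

T = -38.2 °C

Series thermal resistances, inner to outer:
  R'_conv,in = 1/(2πr h) = 1/(2π·0.0120·635) = 0.02089 m·K/W
  R'_stainless steel = ln(0.0138/0.0120)/(2πk) = 0.1398/(2π·16.8) = 0.001324 m·K/W
  R'_fibreglass batt = ln(0.0275/0.0138)/(2πk) = 0.6895/(2π·0.0388) = 2.828 m·K/W
  R'_polyurethane foam = ln(0.0379/0.0275)/(2πk) = 0.3208/(2π·0.0287) = 1.779 m·K/W
  R'_phenolic foam = ln(0.0544/0.0379)/(2πk) = 0.3614/(2π·0.0250) = 2.301 m·K/W
  R'_conv,out = 1/(2πr h) = 1/(2π·0.0544·24.4) = 0.1199 m·K/W
ΣR = 0.02089 + 0.001324 + 2.828 + 1.779 + 2.301 + 0.1199 = 7.050 m·K/W
Q' = ΔT/ΣR = (-160 °C − 25.5 °C)/7.050 = -26.31 W/m
From the inner boundary to the polyurethane foam/phenolic foam interface, ΣR_partial = 4.629 m·K/W.
T_interface = T_in − Q'·ΣR_partial = -160 °C − (-26.31)(4.629) = -38.2 °C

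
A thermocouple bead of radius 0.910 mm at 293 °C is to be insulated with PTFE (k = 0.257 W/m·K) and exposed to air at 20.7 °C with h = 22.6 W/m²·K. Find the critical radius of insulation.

r_cr = 2.27 cm

For a sphere, r_cr = 2k_ins/h = 2·0.257/22.6 = 0.0227 m = 2.27 cm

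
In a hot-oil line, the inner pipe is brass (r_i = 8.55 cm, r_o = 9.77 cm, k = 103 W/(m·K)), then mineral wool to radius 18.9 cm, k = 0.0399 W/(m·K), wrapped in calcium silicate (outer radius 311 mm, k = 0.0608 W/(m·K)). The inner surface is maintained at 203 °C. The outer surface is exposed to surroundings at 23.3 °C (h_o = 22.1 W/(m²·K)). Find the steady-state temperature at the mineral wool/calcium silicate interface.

Series thermal resistances, inner to outer:
  R'_brass = ln(0.0977/0.0855)/(2πk) = 0.1334/(2π·103) = 2.061×10^-4 m·K/W
  R'_mineral wool = ln(0.189/0.0977)/(2πk) = 0.6598/(2π·0.0399) = 2.632 m·K/W
  R'_calcium silicate = ln(0.311/0.189)/(2πk) = 0.4980/(2π·0.0608) = 1.304 m·K/W
  R'_conv,out = 1/(2πr h) = 1/(2π·0.311·22.1) = 0.02316 m·K/W
ΣR = 2.061×10^-4 + 2.632 + 1.304 + 0.02316 = 3.959 m·K/W
Q' = ΔT/ΣR = (203 °C − 23.3 °C)/3.959 = 45.39 W/m
From the inner boundary to the mineral wool/calcium silicate interface, ΣR_partial = 2.632 m·K/W.
T_interface = T_in − Q'·ΣR_partial = 203 °C − (45.39)(2.632) = 83.5 °C

T = 83.5 °C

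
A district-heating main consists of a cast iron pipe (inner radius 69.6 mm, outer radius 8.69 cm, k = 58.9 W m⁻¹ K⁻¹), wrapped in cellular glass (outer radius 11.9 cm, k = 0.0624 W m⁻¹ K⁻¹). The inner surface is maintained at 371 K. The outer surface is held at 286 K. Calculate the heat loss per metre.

Series thermal resistances, inner to outer:
  R'_cast iron = ln(0.0869/0.0696)/(2πk) = 0.2220/(2π·58.9) = 5.999×10^-4 m·K/W
  R'_cellular glass = ln(0.119/0.0869)/(2πk) = 0.3144/(2π·0.0624) = 0.8018 m·K/W
ΣR = 5.999×10^-4 + 0.8018 = 0.8024 m·K/W
Q' = ΔT/ΣR = (371 K − 286 K)/0.8024 = 106 W/m

Q' = 106 W/m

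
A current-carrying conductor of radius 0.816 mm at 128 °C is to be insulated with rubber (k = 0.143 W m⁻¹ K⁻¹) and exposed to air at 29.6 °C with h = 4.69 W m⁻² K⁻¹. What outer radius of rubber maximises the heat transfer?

For a cylinder, r_cr = k_ins/h = 0.143/4.69 = 0.0305 m = 3.05 cm

r_cr = 3.05 cm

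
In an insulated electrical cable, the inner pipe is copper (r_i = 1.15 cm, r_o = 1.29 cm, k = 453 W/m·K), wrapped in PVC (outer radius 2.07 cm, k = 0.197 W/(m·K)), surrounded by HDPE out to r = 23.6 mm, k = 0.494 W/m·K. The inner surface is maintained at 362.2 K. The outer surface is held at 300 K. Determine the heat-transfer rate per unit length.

Series thermal resistances, inner to outer:
  R'_copper = ln(0.0129/0.0115)/(2πk) = 0.1149/(2π·453) = 4.036×10^-5 m·K/W
  R'_PVC = ln(0.0207/0.0129)/(2πk) = 0.4729/(2π·0.197) = 0.3821 m·K/W
  R'_HDPE = ln(0.0236/0.0207)/(2πk) = 0.1311/(2π·0.494) = 0.04224 m·K/W
ΣR = 4.036×10^-5 + 0.3821 + 0.04224 = 0.4244 m·K/W
Q' = ΔT/ΣR = (362.2 K − 300 K)/0.4244 = 147 W/m

Q' = 147 W/m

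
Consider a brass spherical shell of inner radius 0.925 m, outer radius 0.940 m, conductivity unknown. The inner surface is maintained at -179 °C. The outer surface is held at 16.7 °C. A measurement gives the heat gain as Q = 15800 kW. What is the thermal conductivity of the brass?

ΣR = ΔT/Q = |-179 − 16.7|/1.58×10^7 = 1.239×10^-5 K/W
(1/r₁−1/r₂)/(4πk) = 1.239×10^-5 ⇒ k = 0.01725/(4π·1.239×10^-5) = 111 W/m·K

k = 111 W/m·K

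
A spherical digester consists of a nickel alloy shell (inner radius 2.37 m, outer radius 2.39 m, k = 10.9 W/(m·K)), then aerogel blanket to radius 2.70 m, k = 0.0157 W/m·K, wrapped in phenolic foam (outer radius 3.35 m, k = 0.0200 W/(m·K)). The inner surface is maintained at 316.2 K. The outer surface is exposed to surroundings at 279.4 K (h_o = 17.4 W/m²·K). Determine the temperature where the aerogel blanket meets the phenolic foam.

Resistance network (inner→outer):
  R_nickel alloy = (1/2.37 − 1/2.39)/(4πk) = 0.003531/(4π·10.9) = 2.578×10^-5 K/W
  R_aerogel blanket = (1/2.39 − 1/2.70)/(4πk) = 0.04804/(4π·0.0157) = 0.2435 K/W
  R_phenolic foam = (1/2.70 − 1/3.35)/(4πk) = 0.07186/(4π·0.0200) = 0.2859 K/W
  R_conv,out = 1/(4πr²h) = 1/(4π·3.35²·17.4) = 4.075×10^-4 K/W
ΣR = 2.578×10^-5 + 0.2435 + 0.2859 + 4.075×10^-4 = 0.5298 K/W
Q = ΔT/ΣR = (316.2 K − 279.4 K)/0.5298 = 69.46 W
From the inner boundary to the aerogel blanket/phenolic foam interface, ΣR_partial = 0.2435 K/W.
T_interface = T_in − Q·ΣR_partial = 316.2 K − (69.46)(0.2435) = 299.3 K

T = 299.3 K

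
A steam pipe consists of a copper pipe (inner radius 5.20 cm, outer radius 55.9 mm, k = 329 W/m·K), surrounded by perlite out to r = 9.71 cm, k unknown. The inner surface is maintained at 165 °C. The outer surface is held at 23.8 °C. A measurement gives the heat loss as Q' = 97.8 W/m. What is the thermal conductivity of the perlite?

k = 0.0609 W/m·K

ΣR = ΔT/Q' = |165 − 23.8|/97.8 = 1.444 m·K/W
Known resistances:
  R'_copper = ln(0.0559/0.0520)/(2πk) = 0.07232/(2π·329) = 3.499×10^-5 m·K/W
R_perlite = ΣR − ΣR_known = 1.444 − 3.499×10^-5 = 1.444 m·K/W
ln(r₂/r₁)/(2πk) = 1.444 ⇒ k = 0.5522/(2π·1.444) = 0.0609 W/m·K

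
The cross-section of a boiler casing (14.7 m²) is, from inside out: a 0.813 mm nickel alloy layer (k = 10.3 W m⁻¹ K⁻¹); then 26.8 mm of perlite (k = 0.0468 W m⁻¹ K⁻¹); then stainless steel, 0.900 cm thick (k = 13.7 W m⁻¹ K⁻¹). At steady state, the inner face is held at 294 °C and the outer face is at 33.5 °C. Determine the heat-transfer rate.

Q = 6.68 kW

Treat each layer as a resistance in series:
  R_nickel alloy = L/(kA) = 8.13×10^-4/(10.3·14.7) = 5.370×10^-6 K/W
  R_perlite = L/(kA) = 0.0268/(0.0468·14.7) = 0.03896 K/W
  R_stainless steel = L/(kA) = 0.00900/(13.7·14.7) = 4.469×10^-5 K/W
ΣR = 5.370×10^-6 + 0.03896 + 4.469×10^-5 = 0.03901 K/W
Q = ΔT/ΣR = (294 °C − 33.5 °C)/0.03901 = 6680 W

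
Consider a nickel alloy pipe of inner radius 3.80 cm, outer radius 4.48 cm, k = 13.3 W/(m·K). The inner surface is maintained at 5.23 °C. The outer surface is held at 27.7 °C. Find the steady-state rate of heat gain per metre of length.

Q' = 2πk·ΔT/ln(r₂/r₁) = 2π × 13.3 × 22.47 / ln(0.0448/0.0380) = 11400 W/m

Q' = 11.4 kW/m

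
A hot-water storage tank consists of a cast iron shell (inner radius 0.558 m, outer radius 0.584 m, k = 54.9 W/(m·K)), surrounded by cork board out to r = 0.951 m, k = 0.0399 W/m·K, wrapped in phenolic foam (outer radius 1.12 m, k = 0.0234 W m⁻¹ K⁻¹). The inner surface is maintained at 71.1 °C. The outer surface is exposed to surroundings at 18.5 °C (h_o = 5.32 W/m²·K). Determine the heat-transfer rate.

Q = 28.1 W

Treat each layer as a resistance in series:
  R_cast iron = (1/0.558 − 1/0.584)/(4πk) = 0.07979/(4π·54.9) = 1.156×10^-4 K/W
  R_cork board = (1/0.584 − 1/0.951)/(4πk) = 0.6608/(4π·0.0399) = 1.318 K/W
  R_phenolic foam = (1/0.951 − 1/1.12)/(4πk) = 0.1587/(4π·0.0234) = 0.5396 K/W
  R_conv,out = 1/(4πr²h) = 1/(4π·1.12²·5.32) = 0.01192 K/W
ΣR = 1.156×10^-4 + 1.318 + 0.5396 + 0.01192 = 1.870 K/W
Q = ΔT/ΣR = (71.1 °C − 18.5 °C)/1.870 = 28.1 W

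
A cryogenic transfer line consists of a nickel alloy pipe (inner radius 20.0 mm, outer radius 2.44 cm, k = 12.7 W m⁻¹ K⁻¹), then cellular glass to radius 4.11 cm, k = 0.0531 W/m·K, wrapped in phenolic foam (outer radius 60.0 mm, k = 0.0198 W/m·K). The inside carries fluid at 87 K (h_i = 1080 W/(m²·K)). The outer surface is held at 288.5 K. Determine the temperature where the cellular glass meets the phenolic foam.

T = 156 K

Resistance network (inner→outer):
  R'_conv,in = 1/(2πr h) = 1/(2π·0.0200·1080) = 0.007368 m·K/W
  R'_nickel alloy = ln(0.0244/0.0200)/(2πk) = 0.1989/(2π·12.7) = 0.002492 m·K/W
  R'_cellular glass = ln(0.0411/0.0244)/(2πk) = 0.5214/(2π·0.0531) = 1.563 m·K/W
  R'_phenolic foam = ln(0.0600/0.0411)/(2πk) = 0.3783/(2π·0.0198) = 3.041 m·K/W
ΣR = 0.007368 + 0.002492 + 1.563 + 3.041 = 4.614 m·K/W
Q' = ΔT/ΣR = (87 K − 288.5 K)/4.614 = -43.67 W/m
From the inner boundary to the cellular glass/phenolic foam interface, ΣR_partial = 1.573 m·K/W.
T_interface = T_in − Q'·ΣR_partial = 87 K − (-43.67)(1.573) = 156 K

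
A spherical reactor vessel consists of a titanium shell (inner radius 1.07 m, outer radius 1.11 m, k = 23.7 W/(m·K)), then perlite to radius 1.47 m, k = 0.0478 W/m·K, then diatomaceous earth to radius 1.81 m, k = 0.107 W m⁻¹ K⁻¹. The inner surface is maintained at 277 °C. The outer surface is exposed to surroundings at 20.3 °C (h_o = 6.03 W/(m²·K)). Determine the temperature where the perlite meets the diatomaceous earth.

Series thermal resistances, inner to outer:
  R_titanium = (1/1.07 − 1/1.11)/(4πk) = 0.03368/(4π·23.7) = 1.131×10^-4 K/W
  R_perlite = (1/1.11 − 1/1.47)/(4πk) = 0.2206/(4π·0.0478) = 0.3673 K/W
  R_diatomaceous earth = (1/1.47 − 1/1.81)/(4πk) = 0.1278/(4π·0.107) = 0.09504 K/W
  R_conv,out = 1/(4πr²h) = 1/(4π·1.81²·6.03) = 0.004028 K/W
ΣR = 1.131×10^-4 + 0.3673 + 0.09504 + 0.004028 = 0.4665 K/W
Q = ΔT/ΣR = (277 °C − 20.3 °C)/0.4665 = 550.3 W
From the inner boundary to the perlite/diatomaceous earth interface, ΣR_partial = 0.3674 K/W.
T_interface = T_in − Q·ΣR_partial = 277 °C − (550.3)(0.3674) = 74.8 °C

T = 74.8 °C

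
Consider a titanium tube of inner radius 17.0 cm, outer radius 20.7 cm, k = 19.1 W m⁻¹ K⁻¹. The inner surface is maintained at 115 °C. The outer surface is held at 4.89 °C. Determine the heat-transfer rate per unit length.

Q' = 67100 W/m

Q' = 2πk·ΔT/ln(r₂/r₁) = 2π × 19.1 × 110.11 / ln(0.207/0.170) = 67100 W/m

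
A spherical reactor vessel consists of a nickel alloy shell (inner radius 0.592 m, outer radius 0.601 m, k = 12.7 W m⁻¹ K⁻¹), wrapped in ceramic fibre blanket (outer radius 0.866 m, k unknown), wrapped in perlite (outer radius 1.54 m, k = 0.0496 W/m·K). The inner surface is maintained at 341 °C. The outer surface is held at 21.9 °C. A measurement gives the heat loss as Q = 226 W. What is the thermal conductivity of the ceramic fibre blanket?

k = 0.0674 W/m·K

ΣR = ΔT/Q = |341 − 21.9|/226 = 1.412 K/W
Known resistances:
  R_nickel alloy = (1/0.592 − 1/0.601)/(4πk) = 0.02530/(4π·12.7) = 1.585×10^-4 K/W
  R_perlite = (1/0.866 − 1/1.54)/(4πk) = 0.5054/(4π·0.0496) = 0.8108 K/W
R_ceramic fibre blanket = ΣR − ΣR_known = 1.412 − 0.8110 = 0.6010 K/W
(1/r₁−1/r₂)/(4πk) = 0.6010 ⇒ k = 0.5092/(4π·0.6010) = 0.0674 W/m·K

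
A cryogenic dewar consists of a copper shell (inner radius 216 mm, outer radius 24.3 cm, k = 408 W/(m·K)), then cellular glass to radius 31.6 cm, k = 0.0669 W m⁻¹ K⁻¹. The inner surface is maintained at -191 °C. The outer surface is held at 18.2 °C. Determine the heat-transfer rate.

Q = 185 W

Resistance network (inner→outer):
  R_copper = (1/0.216 − 1/0.243)/(4πk) = 0.5144/(4π·408) = 1.003×10^-4 K/W
  R_cellular glass = (1/0.243 − 1/0.316)/(4πk) = 0.9507/(4π·0.0669) = 1.131 K/W
ΣR = 1.003×10^-4 + 1.131 = 1.131 K/W
Q = ΔT/ΣR = (-191 °C − 18.2 °C)/1.131 = -185 W
(Negative Q ⇒ heat flows inward; heat gain = 185 W.)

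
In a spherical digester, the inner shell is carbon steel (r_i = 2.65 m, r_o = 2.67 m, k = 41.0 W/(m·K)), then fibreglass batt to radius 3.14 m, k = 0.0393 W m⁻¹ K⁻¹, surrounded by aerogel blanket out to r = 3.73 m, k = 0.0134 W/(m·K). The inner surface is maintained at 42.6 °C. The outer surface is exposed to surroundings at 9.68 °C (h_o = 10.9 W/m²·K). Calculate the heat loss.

Q = 79.7 W

Resistance network (inner→outer):
  R_carbon steel = (1/2.65 − 1/2.67)/(4πk) = 0.002827/(4π·41.0) = 5.486×10^-6 K/W
  R_fibreglass batt = (1/2.67 − 1/3.14)/(4πk) = 0.05606/(4π·0.0393) = 0.1135 K/W
  R_aerogel blanket = (1/3.14 − 1/3.73)/(4πk) = 0.05037/(4π·0.0134) = 0.2992 K/W
  R_conv,out = 1/(4πr²h) = 1/(4π·3.73²·10.9) = 5.247×10^-4 K/W
ΣR = 5.486×10^-6 + 0.1135 + 0.2992 + 5.247×10^-4 = 0.4132 K/W
Q = ΔT/ΣR = (42.6 °C − 9.68 °C)/0.4132 = 79.7 W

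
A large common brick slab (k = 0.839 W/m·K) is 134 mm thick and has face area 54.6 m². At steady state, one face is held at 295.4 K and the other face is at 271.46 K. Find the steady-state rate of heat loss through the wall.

Q = 8180 W

Q = kA·ΔT/L = 0.839 × 54.6 × |295.4 K − 271.46 K| / 0.134 = 8180 W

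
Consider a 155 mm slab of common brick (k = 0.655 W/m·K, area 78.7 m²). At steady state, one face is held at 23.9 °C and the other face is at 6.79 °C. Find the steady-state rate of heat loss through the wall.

Q = 5.69 kW

Q = kA·ΔT/L = 0.655 × 78.7 × |23.9 °C − 6.79 °C| / 0.155 = 5690 W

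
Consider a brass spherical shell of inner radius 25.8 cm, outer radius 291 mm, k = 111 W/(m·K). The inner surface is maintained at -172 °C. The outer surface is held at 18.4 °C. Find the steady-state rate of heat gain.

Q = 6.04×10^5 W

Q = 4πk·ΔT/(1/r₁ − 1/r₂) = 4π × 111 × 190.4 / (1/0.258 − 1/0.291) = 6.04×10^5 W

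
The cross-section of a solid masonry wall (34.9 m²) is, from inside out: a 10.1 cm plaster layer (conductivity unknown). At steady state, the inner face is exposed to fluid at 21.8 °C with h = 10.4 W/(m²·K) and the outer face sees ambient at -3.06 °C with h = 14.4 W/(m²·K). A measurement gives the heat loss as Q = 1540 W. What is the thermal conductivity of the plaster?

ΣR = ΔT/Q = |21.8 − -3.06|/1540 = 0.01614 K/W
Known resistances:
  R_conv,in = 1/(hA) = 1/(10.4·34.9) = 0.002755 K/W
  R_conv,out = 1/(hA) = 1/(14.4·34.9) = 0.001990 K/W
R_plaster = ΣR − ΣR_known = 0.01614 − 0.004745 = 0.01140 K/W
L/(kA) = 0.01140 ⇒ k = 0.101/(0.01140·34.9) = 0.254 W/m·K

k = 0.254 W/m·K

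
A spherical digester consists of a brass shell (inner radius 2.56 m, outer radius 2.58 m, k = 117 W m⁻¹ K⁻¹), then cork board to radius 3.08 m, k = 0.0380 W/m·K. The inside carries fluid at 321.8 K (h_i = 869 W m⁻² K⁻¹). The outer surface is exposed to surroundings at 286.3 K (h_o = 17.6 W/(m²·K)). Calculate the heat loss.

Q = 268 W

Resistance network (inner→outer):
  R_conv,in = 1/(4πr²h) = 1/(4π·2.56²·869) = 1.397×10^-5 K/W
  R_brass = (1/2.56 − 1/2.58)/(4πk) = 0.003028/(4π·117) = 2.060×10^-6 K/W
  R_cork board = (1/2.58 − 1/3.08)/(4πk) = 0.06292/(4π·0.0380) = 0.1318 K/W
  R_conv,out = 1/(4πr²h) = 1/(4π·3.08²·17.6) = 4.766×10^-4 K/W
ΣR = 1.397×10^-5 + 2.060×10^-6 + 0.1318 + 4.766×10^-4 = 0.1323 K/W
Q = ΔT/ΣR = (321.8 K − 286.3 K)/0.1323 = 268 W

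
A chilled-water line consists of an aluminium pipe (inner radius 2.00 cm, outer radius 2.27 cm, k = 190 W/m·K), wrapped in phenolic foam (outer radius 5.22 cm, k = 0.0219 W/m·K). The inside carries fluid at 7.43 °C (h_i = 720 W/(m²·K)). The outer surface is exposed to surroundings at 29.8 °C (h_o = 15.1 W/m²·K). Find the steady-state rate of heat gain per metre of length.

Q' = 3.57 W/m

Resistance network (inner→outer):
  R'_conv,in = 1/(2πr h) = 1/(2π·0.0200·720) = 0.01105 m·K/W
  R'_aluminium = ln(0.0227/0.0200)/(2πk) = 0.1266/(2π·190) = 1.061×10^-4 m·K/W
  R'_phenolic foam = ln(0.0522/0.0227)/(2πk) = 0.8327/(2π·0.0219) = 6.052 m·K/W
  R'_conv,out = 1/(2πr h) = 1/(2π·0.0522·15.1) = 0.2019 m·K/W
ΣR = 0.01105 + 1.061×10^-4 + 6.052 + 0.2019 = 6.265 m·K/W
Q' = ΔT/ΣR = (7.43 °C − 29.8 °C)/6.265 = -3.57 W/m
(Negative Q' ⇒ heat flows inward; heat gain = 3.57 W/m.)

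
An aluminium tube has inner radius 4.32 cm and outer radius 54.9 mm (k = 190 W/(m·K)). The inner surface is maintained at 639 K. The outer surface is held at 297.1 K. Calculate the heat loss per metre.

Q' = 2πk·ΔT/ln(r₂/r₁) = 2π × 190 × 341.9 / ln(0.0549/0.0432) = 1.70×10^6 W/m

Q' = 1.70×10^6 W/m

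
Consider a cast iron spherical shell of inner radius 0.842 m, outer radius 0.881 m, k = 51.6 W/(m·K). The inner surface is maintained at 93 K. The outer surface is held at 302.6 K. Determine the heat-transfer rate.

Q = 4πk·ΔT/(1/r₁ − 1/r₂) = 4π × 51.6 × 209.6 / (1/0.842 − 1/0.881) = 2.59×10^6 W

Q = 2590 kW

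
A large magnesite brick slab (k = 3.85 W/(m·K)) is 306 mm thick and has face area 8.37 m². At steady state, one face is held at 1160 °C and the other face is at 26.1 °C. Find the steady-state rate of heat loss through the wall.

Q = 119 kW

Q = kA·ΔT/L = 3.85 × 8.37 × |1160 °C − 26.1 °C| / 0.306 = 1.19×10^5 W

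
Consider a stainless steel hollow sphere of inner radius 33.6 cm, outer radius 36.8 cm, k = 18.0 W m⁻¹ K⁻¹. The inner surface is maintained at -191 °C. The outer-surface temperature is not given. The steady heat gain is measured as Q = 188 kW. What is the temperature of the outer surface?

Sum the resistances:
  R_stainless steel = (1/0.336 − 1/0.368)/(4πk) = 0.2588/(4π·18.0) = 0.001144 K/W
ΣR = 0.001144 K/W
ΔT = Q·ΣR = 1.88×10^5 × 0.001144 = 215.1 K
Heat flows inward, so T_out = T_in + ΔT = -191 + 215.1 = 24.1 °C

T_out = 24.1 °C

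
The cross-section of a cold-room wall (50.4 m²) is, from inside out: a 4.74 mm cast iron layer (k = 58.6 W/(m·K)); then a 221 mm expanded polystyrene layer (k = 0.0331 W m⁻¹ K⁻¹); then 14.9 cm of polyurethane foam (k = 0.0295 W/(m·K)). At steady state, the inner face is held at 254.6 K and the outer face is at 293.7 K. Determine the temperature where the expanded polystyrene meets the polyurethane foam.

Resistance network (inner→outer):
  R_cast iron = L/(kA) = 0.00474/(58.6·50.4) = 1.605×10^-6 K/W
  R_expanded polystyrene = L/(kA) = 0.221/(0.0331·50.4) = 0.1325 K/W
  R_polyurethane foam = L/(kA) = 0.149/(0.0295·50.4) = 0.1002 K/W
ΣR = 1.605×10^-6 + 0.1325 + 0.1002 = 0.2327 K/W
Q = ΔT/ΣR = (254.6 K − 293.7 K)/0.2327 = -168.0 W
From the inner boundary to the expanded polystyrene/polyurethane foam interface, ΣR_partial = 0.1325 K/W.
T_interface = T_in − Q·ΣR_partial = 254.6 K − (-168.0)(0.1325) = 276.86 K

T = 276.86 K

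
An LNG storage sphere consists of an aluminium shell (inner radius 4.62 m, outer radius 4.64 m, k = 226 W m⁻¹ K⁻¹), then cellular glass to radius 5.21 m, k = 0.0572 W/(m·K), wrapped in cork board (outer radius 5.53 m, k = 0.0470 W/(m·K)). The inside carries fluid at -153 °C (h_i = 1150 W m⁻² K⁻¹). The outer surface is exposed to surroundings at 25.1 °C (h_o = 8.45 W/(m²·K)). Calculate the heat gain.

Q = 3.43 kW

Resistance network (inner→outer):
  R_conv,in = 1/(4πr²h) = 1/(4π·4.62²·1150) = 3.242×10^-6 K/W
  R_aluminium = (1/4.62 − 1/4.64)/(4πk) = 9.330×10^-4/(4π·226) = 3.285×10^-7 K/W
  R_cellular glass = (1/4.64 − 1/5.21)/(4πk) = 0.02358/(4π·0.0572) = 0.03280 K/W
  R_cork board = (1/5.21 − 1/5.53)/(4πk) = 0.01111/(4π·0.0470) = 0.01881 K/W
  R_conv,out = 1/(4πr²h) = 1/(4π·5.53²·8.45) = 3.080×10^-4 K/W
ΣR = 3.242×10^-6 + 3.285×10^-7 + 0.03280 + 0.01881 + 3.080×10^-4 = 0.05192 K/W
Q = ΔT/ΣR = (-153 °C − 25.1 °C)/0.05192 = -3430 W
(Negative Q ⇒ heat flows inward; heat gain = 3430 W.)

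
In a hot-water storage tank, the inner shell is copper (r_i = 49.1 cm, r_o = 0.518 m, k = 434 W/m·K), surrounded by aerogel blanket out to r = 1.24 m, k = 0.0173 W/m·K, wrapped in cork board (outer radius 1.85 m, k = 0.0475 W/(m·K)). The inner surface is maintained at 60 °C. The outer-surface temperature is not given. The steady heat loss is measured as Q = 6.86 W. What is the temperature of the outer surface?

T_out = 21.5 °C

Sum the resistances:
  R_copper = (1/0.491 − 1/0.518)/(4πk) = 0.1062/(4π·434) = 1.946×10^-5 K/W
  R_aerogel blanket = (1/0.518 − 1/1.24)/(4πk) = 1.124/(4π·0.0173) = 5.170 K/W
  R_cork board = (1/1.24 − 1/1.85)/(4πk) = 0.2659/(4π·0.0475) = 0.4455 K/W
ΣR = 5.616 K/W
ΔT = Q·ΣR = 6.86 × 5.616 = 38.53 K
Heat flows outward, so T_out = T_in − ΔT = 60 − 38.53 = 21.5 °C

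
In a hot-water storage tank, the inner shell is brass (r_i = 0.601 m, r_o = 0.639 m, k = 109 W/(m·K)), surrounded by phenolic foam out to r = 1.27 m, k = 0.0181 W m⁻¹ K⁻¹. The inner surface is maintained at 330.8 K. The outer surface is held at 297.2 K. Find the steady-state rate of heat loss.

Treat each layer as a resistance in series:
  R_brass = (1/0.601 − 1/0.639)/(4πk) = 0.09895/(4π·109) = 7.224×10^-5 K/W
  R_phenolic foam = (1/0.639 − 1/1.27)/(4πk) = 0.7775/(4π·0.0181) = 3.419 K/W
ΣR = 7.224×10^-5 + 3.419 = 3.419 K/W
Q = ΔT/ΣR = (330.8 K − 297.2 K)/3.419 = 9.83 W

Q = 9.83 W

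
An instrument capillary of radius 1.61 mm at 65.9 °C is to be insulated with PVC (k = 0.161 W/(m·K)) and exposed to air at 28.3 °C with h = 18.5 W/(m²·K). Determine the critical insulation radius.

r_cr = 0.870 cm

For a cylinder, r_cr = k_ins/h = 0.161/18.5 = 0.00870 m = 0.870 cm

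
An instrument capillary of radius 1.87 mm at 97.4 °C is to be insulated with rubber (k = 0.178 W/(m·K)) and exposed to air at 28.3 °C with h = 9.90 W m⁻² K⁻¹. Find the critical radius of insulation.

r_cr = 1.80 cm

For a cylinder, r_cr = k_ins/h = 0.178/9.90 = 0.0180 m = 1.80 cm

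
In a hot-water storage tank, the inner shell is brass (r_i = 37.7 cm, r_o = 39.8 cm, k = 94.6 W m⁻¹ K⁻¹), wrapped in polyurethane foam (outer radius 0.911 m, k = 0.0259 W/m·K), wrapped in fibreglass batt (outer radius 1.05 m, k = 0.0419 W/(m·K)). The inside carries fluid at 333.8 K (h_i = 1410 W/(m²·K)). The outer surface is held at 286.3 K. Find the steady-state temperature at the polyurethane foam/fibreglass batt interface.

T = 289.1 K

Series thermal resistances, inner to outer:
  R_conv,in = 1/(4πr²h) = 1/(4π·0.377²·1410) = 3.971×10^-4 K/W
  R_brass = (1/0.377 − 1/0.398)/(4πk) = 0.1400/(4π·94.6) = 1.177×10^-4 K/W
  R_polyurethane foam = (1/0.398 − 1/0.911)/(4πk) = 1.415/(4π·0.0259) = 4.347 K/W
  R_fibreglass batt = (1/0.911 − 1/1.05)/(4πk) = 0.1453/(4π·0.0419) = 0.2760 K/W
ΣR = 3.971×10^-4 + 1.177×10^-4 + 4.347 + 0.2760 = 4.624 K/W
Q = ΔT/ΣR = (333.8 K − 286.3 K)/4.624 = 10.27 W
From the inner boundary to the polyurethane foam/fibreglass batt interface, ΣR_partial = 4.348 K/W.
T_interface = T_in − Q·ΣR_partial = 333.8 K − (10.27)(4.348) = 289.1 K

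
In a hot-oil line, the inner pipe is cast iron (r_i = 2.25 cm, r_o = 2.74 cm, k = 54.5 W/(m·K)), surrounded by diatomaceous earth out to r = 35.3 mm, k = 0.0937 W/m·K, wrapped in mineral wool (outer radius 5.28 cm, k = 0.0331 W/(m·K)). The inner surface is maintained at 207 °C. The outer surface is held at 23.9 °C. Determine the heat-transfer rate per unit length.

Treat each layer as a resistance in series:
  R'_cast iron = ln(0.0274/0.0225)/(2πk) = 0.1970/(2π·54.5) = 5.754×10^-4 m·K/W
  R'_diatomaceous earth = ln(0.0353/0.0274)/(2πk) = 0.2533/(2π·0.0937) = 0.4303 m·K/W
  R'_mineral wool = ln(0.0528/0.0353)/(2πk) = 0.4026/(2π·0.0331) = 1.936 m·K/W
ΣR = 5.754×10^-4 + 0.4303 + 1.936 = 2.367 m·K/W
Q' = ΔT/ΣR = (207 °C − 23.9 °C)/2.367 = 77.4 W/m

Q' = 77.4 W/m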